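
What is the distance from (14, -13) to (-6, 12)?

d = sqrt((-6 - 14)^2 + (12 - -13)^2)
d = sqrt(-20^2 + 25^2)
d = sqrt(400 + 625)
d = sqrt(1025) = 5*sqrt(41)

5*sqrt(41)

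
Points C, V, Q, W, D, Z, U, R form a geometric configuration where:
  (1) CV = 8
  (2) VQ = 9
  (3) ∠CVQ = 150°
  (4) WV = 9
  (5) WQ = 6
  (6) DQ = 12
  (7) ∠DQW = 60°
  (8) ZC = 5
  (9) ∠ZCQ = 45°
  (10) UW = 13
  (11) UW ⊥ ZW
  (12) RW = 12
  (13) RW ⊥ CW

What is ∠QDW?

Step 1: By the law of cosines on triangle DQW: DW² = 12² + 6² − 2·12·6·cos(60°) = 108, so DW = 6·√3.
Step 2: By the inverse law of cosines on triangle QDW: cos(∠QDW) = (12² + (6·√3)² − 6²) / (2·12·6·√3) = 216/249.42 = 0.866, so ∠QDW = 30°.

Therefore, the measure of angle ∠QDW = 30°.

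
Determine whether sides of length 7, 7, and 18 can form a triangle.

Check the triangle inequality: 7 + 7 = 14 ≤ 18.
Since the sum of two sides does not exceed the third, no triangle can be formed.

No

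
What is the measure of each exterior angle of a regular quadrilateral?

Each exterior angle of a regular n-gon is 360 / n.
For n = 4: 360 / 4 = 90 degrees.

90 degrees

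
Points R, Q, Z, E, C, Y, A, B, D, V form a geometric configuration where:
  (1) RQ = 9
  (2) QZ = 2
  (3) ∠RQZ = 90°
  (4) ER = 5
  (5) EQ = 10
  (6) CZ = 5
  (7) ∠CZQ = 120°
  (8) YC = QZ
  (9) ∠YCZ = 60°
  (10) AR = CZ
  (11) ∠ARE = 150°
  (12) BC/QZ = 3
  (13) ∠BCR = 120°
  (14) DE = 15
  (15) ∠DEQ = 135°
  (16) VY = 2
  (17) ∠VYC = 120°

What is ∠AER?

From the given relations: AR = CZ = 5.
Step 1: By the law of cosines on triangle ERA: EA² = 5² + 5² − 2·5·5·cos(150°) = 93.3, so EA ≈ 9.66.
Step 2: By the inverse law of cosines on triangle AER: cos(∠AER) = (9.66² + 5² − 5²) / (2·9.66·5) = 93.3/96.59 = 0.9659, so ∠AER = 15°.

Therefore, the measure of angle ∠AER = 15°.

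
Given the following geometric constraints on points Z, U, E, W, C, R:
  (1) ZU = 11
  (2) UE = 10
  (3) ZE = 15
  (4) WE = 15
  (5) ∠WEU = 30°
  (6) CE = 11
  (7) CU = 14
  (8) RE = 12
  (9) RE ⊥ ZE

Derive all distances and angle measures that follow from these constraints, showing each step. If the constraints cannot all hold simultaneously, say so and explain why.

The constraints are consistent.

Step 1: From ZE = 15, ER = 12, and ∠ZER = 90°, by the law of cosines:
  ZR² = ZE² + ER² - 2·ZE·ER·cos(90°) = 225 + 144 - 0 = 369
  ZR = 3·√41

Step 2: From UE = 10, EW = 15, and ∠UEW = 30°, by the law of cosines:
  UW² = UE² + EW² - 2·UE·EW·cos(30°) = 100 + 225 - 259.8 = 65.19
  UW ≈ 8.07

Step 3: From ZE = 15, ZU = 11, EU = 10, by the inverse law of cosines:
  cos(∠EZU) = (ZE² + ZU² - EU²) / (2·ZE·ZU)
  ∠EZU = 41.8°

Step 4: From UC = 14, UE = 10, CE = 11, by the inverse law of cosines:
  cos(∠CUE) = (UC² + UE² - CE²) / (2·UC·UE)
  ∠CUE = 51.32°

Step 5: From UE = 10, UZ = 11, EZ = 15, by the inverse law of cosines:
  cos(∠EUZ) = (UE² + UZ² - EZ²) / (2·UE·UZ)
  ∠EUZ = 91.04°

Step 6: From EC = 11, EU = 10, CU = 14, by the inverse law of cosines:
  cos(∠CEU) = (EC² + EU² - CU²) / (2·EC·EU)
  ∠CEU = 83.48°

Step 7: From EU = 10, EZ = 15, UZ = 11, by the inverse law of cosines:
  cos(∠UEZ) = (EU² + EZ² - UZ²) / (2·EU·EZ)
  ∠UEZ = 47.16°

Step 8: From CE = 11, CU = 14, EU = 10, by the inverse law of cosines:
  cos(∠ECU) = (CE² + CU² - EU²) / (2·CE·CU)
  ∠ECU = 45.21°

Step 9: From ZE = 15, ZR = 3·√41, ER = 12, by the inverse law of cosines:
  cos(∠EZR) = (ZE² + ZR² - ER²) / (2·ZE·ZR)
  ∠EZR = 38.66°

Step 10: From UE = 10, UW = 8.07, EW = 15, by the inverse law of cosines:
  cos(∠EUW) = (UE² + UW² - EW²) / (2·UE·UW)
  ∠EUW = 111.74°

Step 11: From WE = 15, WU = 8.07, EU = 10, by the inverse law of cosines:
  cos(∠EWU) = (WE² + WU² - EU²) / (2·WE·WU)
  ∠EWU = 38.26°

Step 12: From RE = 12, RZ = 3·√41, EZ = 15, by the inverse law of cosines:
  cos(∠ERZ) = (RE² + RZ² - EZ²) / (2·RE·RZ)
  ∠ERZ = 51.34°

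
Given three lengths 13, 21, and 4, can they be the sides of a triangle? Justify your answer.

The longest side is 21. The other two sides sum to 4 + 13 = 17.
Since 17 ≤ 21, the two shorter sides cannot reach around to close the triangle.

No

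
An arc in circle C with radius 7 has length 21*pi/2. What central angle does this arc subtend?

θ = 360 × 21*pi/2 / (2π × 7) = 270° (rearranging arc length formula).

270°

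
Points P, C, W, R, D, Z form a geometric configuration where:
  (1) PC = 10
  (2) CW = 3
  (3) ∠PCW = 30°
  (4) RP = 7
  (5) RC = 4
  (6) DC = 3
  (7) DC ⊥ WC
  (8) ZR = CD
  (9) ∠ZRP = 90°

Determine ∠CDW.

Step 1: By the law of cosines on triangle DCW: DW² = 3² + 3² − 2·3·3·cos(90°) = 18, so DW = 3·√2.
Step 2: By the inverse law of cosines on triangle CDW: cos(∠CDW) = (3² + (3·√2)² − 3²) / (2·3·3·√2) = 18/25.46 = 0.7071, so ∠CDW = 45°.

Therefore, the measure of angle ∠CDW = 45°.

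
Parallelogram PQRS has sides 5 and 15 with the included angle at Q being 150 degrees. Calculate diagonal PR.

The diagonal of a parallelogram can be found by treating two adjacent sides and the diagonal as a triangle.
Applying the law of cosines with sides 5, 15 and included angle 150°:
d^2 = 25 + 225 - 150*cos(150°) = 75*sqrt(3) + 250
d = 5*sqrt(3*sqrt(3) + 10)

5*sqrt(3*sqrt(3) + 10)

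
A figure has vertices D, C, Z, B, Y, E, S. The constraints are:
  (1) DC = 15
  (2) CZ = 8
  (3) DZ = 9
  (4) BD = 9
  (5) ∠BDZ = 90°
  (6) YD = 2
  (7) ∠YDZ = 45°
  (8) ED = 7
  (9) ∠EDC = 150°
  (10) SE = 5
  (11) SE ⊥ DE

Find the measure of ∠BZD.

Step 1: By the law of cosines on triangle ZDB: ZB² = 9² + 9² − 2·9·9·cos(90°) = 162, so ZB = 9·√2.
Step 2: By the inverse law of cosines on triangle BZD: cos(∠BZD) = ((9·√2)² + 9² − 9²) / (2·9·√2·9) = 162/229.1 = 0.7071, so ∠BZD = 45°.

Therefore, the measure of angle ∠BZD = 45°.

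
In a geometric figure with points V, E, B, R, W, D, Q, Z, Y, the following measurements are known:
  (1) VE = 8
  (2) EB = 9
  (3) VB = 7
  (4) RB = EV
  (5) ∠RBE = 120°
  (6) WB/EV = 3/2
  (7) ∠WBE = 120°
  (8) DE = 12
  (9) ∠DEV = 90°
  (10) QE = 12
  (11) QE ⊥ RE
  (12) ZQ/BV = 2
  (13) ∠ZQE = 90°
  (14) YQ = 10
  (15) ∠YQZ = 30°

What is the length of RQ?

From the given relations: RB = EV = 8.
Step 1: By the law of cosines on triangle EBR: ER² = 9² + 8² − 2·9·8·cos(120°) = 217, so ER ≈ 14.73.
Step 2: By the law of cosines on triangle REQ: RQ² = 14.73² + 12² − 2·14.73·12·cos(90°) = 361, so RQ = 19.

Therefore, the length of RQ = 19.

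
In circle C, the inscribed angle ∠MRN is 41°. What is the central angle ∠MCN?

Central angle = 2 × 41° = 82° (inscribed angle theorem).

82°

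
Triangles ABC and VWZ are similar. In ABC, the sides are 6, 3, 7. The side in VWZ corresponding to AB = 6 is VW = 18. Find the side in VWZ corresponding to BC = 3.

Since the triangles are similar, the ratio of corresponding sides is constant.
Scale factor k = VW / AB = 18 / 6 = 3
WZ = k * BC = 3 * 3 = 9

9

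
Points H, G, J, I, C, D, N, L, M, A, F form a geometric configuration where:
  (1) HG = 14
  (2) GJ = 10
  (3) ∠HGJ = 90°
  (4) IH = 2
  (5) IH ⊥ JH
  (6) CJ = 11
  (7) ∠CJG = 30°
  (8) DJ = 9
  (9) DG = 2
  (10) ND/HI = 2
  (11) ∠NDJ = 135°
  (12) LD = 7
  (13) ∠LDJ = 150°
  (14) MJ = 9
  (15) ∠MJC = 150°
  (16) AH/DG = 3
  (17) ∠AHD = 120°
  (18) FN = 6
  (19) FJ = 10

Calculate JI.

Step 1: By the law of cosines on triangle JGH: JH² = 10² + 14² − 2·10·14·cos(90°) = 296, so JH = 2·√74.
Step 2: By the law of cosines on triangle JHI: JI² = (2·√74)² + 2² − 2·2·√74·2·cos(90°) = 300, so JI = 10·√3.

Therefore, the length of JI = 10·√3.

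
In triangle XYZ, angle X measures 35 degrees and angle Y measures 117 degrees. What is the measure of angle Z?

The interior angles sum to 180°: angle Z = 180 - 35 - 117 = 28°.
The triangle is obtuse (angles 35°, 117°, 28°).

28 degrees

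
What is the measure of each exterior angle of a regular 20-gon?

Each exterior angle of a regular n-gon is 360 / n.
For n = 20: 360 / 20 = 18 degrees.

18 degrees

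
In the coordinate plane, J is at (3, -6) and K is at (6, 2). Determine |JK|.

d = sqrt((3)^2 + (8)^2) = sqrt(73)

sqrt(73)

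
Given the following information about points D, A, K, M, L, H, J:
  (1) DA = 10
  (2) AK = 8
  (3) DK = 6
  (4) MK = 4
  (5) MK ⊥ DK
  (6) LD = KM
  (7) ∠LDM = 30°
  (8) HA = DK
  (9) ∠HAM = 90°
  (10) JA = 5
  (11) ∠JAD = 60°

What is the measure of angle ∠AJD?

Step 1: By the law of cosines on triangle JAD: JD² = 5² + 10² − 2·5·10·cos(60°) = 75, so JD = 5·√3.
Step 2: By the inverse law of cosines on triangle AJD: cos(∠AJD) = (5² + (5·√3)² − 10²) / (2·5·5·√3) = 0/86.6 = 0, so ∠AJD = 90°.

Therefore, the measure of angle ∠AJD = 90°.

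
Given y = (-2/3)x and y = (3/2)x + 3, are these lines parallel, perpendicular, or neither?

Slope of line 1: m1 = -2/3
Slope of line 2: m2 = 3/2
Two lines are perpendicular when the product of their slopes is -1 (negative reciprocals).
m1 * m2 = (-2/3) * (3/2) = -1, confirming perpendicularity.

Perpendicular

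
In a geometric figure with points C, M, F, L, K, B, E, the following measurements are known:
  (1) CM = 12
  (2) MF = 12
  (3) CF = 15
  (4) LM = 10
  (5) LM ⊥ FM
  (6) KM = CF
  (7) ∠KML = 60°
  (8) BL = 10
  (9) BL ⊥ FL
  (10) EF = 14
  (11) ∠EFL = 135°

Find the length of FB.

Step 1: By the law of cosines on triangle LMF: LF² = 10² + 12² − 2·10·12·cos(90°) = 244, so LF = 2·√61.
Step 2: By the law of cosines on triangle FLB: FB² = (2·√61)² + 10² − 2·2·√61·10·cos(90°) = 344, so FB = 2·√86.

Therefore, the length of FB = 2·√86.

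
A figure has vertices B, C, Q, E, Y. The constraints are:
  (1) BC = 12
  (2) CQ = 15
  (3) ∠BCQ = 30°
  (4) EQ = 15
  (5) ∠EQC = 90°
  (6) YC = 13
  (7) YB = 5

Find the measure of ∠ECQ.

Step 1: By the law of cosines on triangle CQE: CE² = 15² + 15² − 2·15·15·cos(90°) = 450, so CE = 15·√2.
Step 2: By the inverse law of cosines on triangle ECQ: cos(∠ECQ) = ((15·√2)² + 15² − 15²) / (2·15·√2·15) = 450/636.4 = 0.7071, so ∠ECQ = 45°.

Therefore, the measure of angle ∠ECQ = 45°.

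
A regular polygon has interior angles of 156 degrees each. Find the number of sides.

The exterior angle is the supplement of the interior angle: 180 - 156 = 24 degrees.
Since the exterior angles of any convex polygon sum to 360 degrees, the number of sides is 360 / 24 = 15.

15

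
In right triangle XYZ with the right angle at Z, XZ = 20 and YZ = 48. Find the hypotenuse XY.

XY = sqrt(20^2 + 48^2) = sqrt(2704) = 52

52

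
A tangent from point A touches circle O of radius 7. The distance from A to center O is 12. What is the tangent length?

Let T be the point of tangency. Then OT ⊥ AT (radius ⊥ tangent).
In right triangle OTA: OA² = OT² + AT²
12² = 7² + AT²
AT² = 95, AT = sqrt(95)

sqrt(95)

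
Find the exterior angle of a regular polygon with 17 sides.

Each exterior angle of a regular n-gon is 360 / n.
For n = 17: 360 / 17 = 360/17 degrees.

360/17 degrees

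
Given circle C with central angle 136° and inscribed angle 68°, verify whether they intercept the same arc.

By the inscribed angle theorem, if both angles subtend the same arc, the inscribed angle must be half the central angle.
Half of 136° = 68°, which equals the given inscribed angle of 68°.
Therefore, yes, they correspond to the same arc.

Yes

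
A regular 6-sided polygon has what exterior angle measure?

Each exterior angle of a regular n-gon is 360 / n.
For n = 6: 360 / 6 = 60 degrees.

60 degrees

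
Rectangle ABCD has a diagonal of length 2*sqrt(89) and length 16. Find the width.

b = sqrt(d^2 - a^2) = sqrt(356 - 256) = sqrt(100) = 10

10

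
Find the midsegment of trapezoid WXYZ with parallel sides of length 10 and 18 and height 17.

The midsegment (median) of a trapezoid connects the midpoints of the non-parallel sides.
Its length is the average of the two bases: (10 + 18) / 2 = 14.

14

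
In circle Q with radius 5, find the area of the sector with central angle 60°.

The full circle has area πr² = π(5)² = 25*pi.
The sector covers 60° out of 360°, a fraction of 1/6.
Sector area = 25*pi × 1/6 = 25*pi/6.

25*pi/6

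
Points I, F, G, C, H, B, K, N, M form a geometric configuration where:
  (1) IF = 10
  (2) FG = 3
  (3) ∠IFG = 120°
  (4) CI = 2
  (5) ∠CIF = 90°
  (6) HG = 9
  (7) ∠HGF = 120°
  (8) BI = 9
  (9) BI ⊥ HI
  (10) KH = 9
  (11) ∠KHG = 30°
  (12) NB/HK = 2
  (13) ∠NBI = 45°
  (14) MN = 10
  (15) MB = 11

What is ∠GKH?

Step 1: By the law of cosines on triangle KHG: KG² = 9² + 9² − 2·9·9·cos(30°) = 21.7, so KG ≈ 4.66.
Step 2: By the inverse law of cosines on triangle GKH: cos(∠GKH) = (4.66² + 9² − 9²) / (2·4.66·9) = 21.7/83.86 = 0.2588, so ∠GKH = 75°.

Therefore, the measure of angle ∠GKH = 75°.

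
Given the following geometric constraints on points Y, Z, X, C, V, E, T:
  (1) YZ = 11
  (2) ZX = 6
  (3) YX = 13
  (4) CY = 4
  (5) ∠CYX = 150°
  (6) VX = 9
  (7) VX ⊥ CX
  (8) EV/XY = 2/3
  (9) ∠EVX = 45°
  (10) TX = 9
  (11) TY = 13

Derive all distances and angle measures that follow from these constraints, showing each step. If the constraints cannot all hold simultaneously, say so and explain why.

The constraints are consistent.

From the given relations:
  EV = 2/3·XY = 2/3·13 ≈ 8.67

Step 1: From XY = 13, YC = 4, and ∠XYC = 150°, by the law of cosines:
  XC² = XY² + YC² - 2·XY·YC·cos(150°) = 169 + 16 + 90.07 = 275.1
  XC ≈ 16.59

Step 2: From XV = 9, VE = 8.67, and ∠XVE = 45°, by the law of cosines:
  XE² = XV² + VE² - 2·XV·VE·cos(45°) = 81 + 75.11 - 110.3 = 45.8
  XE ≈ 6.77

Step 3: From YT = 13, YX = 13, TX = 9, by the inverse law of cosines:
  cos(∠TYX) = (YT² + YX² - TX²) / (2·YT·YX)
  ∠TYX = 40.5°

Step 4: From YX = 13, YZ = 11, XZ = 6, by the inverse law of cosines:
  cos(∠XYZ) = (YX² + YZ² - XZ²) / (2·YX·YZ)
  ∠XYZ = 27.36°

Step 5: From ZX = 6, ZY = 11, XY = 13, by the inverse law of cosines:
  cos(∠XZY) = (ZX² + ZY² - XY²) / (2·ZX·ZY)
  ∠XZY = 95.22°

Step 6: From XT = 9, XY = 13, TY = 13, by the inverse law of cosines:
  cos(∠TXY) = (XT² + XY² - TY²) / (2·XT·XY)
  ∠TXY = 69.75°

Step 7: From XY = 13, XZ = 6, YZ = 11, by the inverse law of cosines:
  cos(∠YXZ) = (XY² + XZ² - YZ²) / (2·XY·XZ)
  ∠YXZ = 57.42°

Step 8: From TX = 9, TY = 13, XY = 13, by the inverse law of cosines:
  cos(∠XTY) = (TX² + TY² - XY²) / (2·TX·TY)
  ∠XTY = 69.75°

Step 9: From CX = 16.59, XV = 9, and ∠CXV = 90°, by the law of cosines:
  CV² = CX² + XV² - 2·CX·XV·cos(90°) = 275.1 + 81 - 0 = 356.1
  CV ≈ 18.87

Step 10: From XC = 16.59, XY = 13, CY = 4, by the inverse law of cosines:
  cos(∠CXY) = (XC² + XY² - CY²) / (2·XC·XY)
  ∠CXY = 6.93°

Step 11: From XE = 6.77, XV = 9, EV = 8.67, by the inverse law of cosines:
  cos(∠EXV) = (XE² + XV² - EV²) / (2·XE·XV)
  ∠EXV = 64.89°

Step 12: From CX = 16.59, CY = 4, XY = 13, by the inverse law of cosines:
  cos(∠XCY) = (CX² + CY² - XY²) / (2·CX·CY)
  ∠XCY = 23.07°

Step 13: From EV = 8.67, EX = 6.77, VX = 9, by the inverse law of cosines:
  cos(∠VEX) = (EV² + EX² - VX²) / (2·EV·EX)
  ∠VEX = 70.11°

Step 14: From CV = 18.87, CX = 16.59, VX = 9, by the inverse law of cosines:
  cos(∠VCX) = (CV² + CX² - VX²) / (2·CV·CX)
  ∠VCX = 28.49°

Step 15: From VC = 18.87, VX = 9, CX = 16.59, by the inverse law of cosines:
  cos(∠CVX) = (VC² + VX² - CX²) / (2·VC·VX)
  ∠CVX = 61.51°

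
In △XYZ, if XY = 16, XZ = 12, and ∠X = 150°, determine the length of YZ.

When two sides and the included angle are known, the law of cosines gives the third side.
c^2 = a^2 + b^2 - 2ab cos(C) generalizes the Pythagorean theorem to non-right triangles.
Here: YZ^2 = 256 + 144 - 384*(-sqrt(3)/2) = 192*sqrt(3) + 400
YZ = 4*sqrt(12*sqrt(3) + 25)

4*sqrt(12*sqrt(3) + 25)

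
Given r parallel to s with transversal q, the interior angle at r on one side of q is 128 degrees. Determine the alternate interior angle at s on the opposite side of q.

Alternate interior angles lie on opposite sides of the transversal, between the parallel lines.
By the alternate interior angle theorem, they are equal: 128 degrees.

128 degrees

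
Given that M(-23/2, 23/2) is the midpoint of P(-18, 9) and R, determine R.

Using the midpoint formula: M = ((x1 + x2)/2, (y1 + y2)/2)
We know M = (-23/2, 23/2) and P = (-18, 9)
For x: -23/2 = (-18 + x2)/2, so x2 = 2*-23/2 - -18 = -5
For y: 23/2 = (9 + y2)/2, so y2 = 2*23/2 - 9 = 14
R = (-5, 14)

(-5, 14)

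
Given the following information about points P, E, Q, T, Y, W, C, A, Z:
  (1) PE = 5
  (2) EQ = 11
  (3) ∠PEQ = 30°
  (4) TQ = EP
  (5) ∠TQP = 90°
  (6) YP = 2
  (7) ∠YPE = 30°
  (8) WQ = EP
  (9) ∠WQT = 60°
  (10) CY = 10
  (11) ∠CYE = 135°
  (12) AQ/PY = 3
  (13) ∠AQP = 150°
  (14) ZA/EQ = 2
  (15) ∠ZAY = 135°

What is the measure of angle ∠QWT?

From the given relations: WQ = EP = 5; TQ = EP = 5.
Step 1: By the law of cosines on triangle WQT: WT² = 5² + 5² − 2·5·5·cos(60°) = 25, so WT = 5.
Step 2: By the inverse law of cosines on triangle QWT: cos(∠QWT) = (5² + 5² − 5²) / (2·5·5) = 25/50 = 0.5, so ∠QWT = 60°.

Therefore, the measure of angle ∠QWT = 60°.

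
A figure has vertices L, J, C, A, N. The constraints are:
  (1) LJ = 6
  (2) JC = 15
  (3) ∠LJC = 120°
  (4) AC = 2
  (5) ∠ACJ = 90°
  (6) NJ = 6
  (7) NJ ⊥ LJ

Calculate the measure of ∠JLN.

Step 1: By the law of cosines on triangle LJN: LN² = 6² + 6² − 2·6·6·cos(90°) = 72, so LN = 6·√2.
Step 2: By the inverse law of cosines on triangle JLN: cos(∠JLN) = (6² + (6·√2)² − 6²) / (2·6·6·√2) = 72/101.82 = 0.7071, so ∠JLN = 45°.

Therefore, the measure of angle ∠JLN = 45°.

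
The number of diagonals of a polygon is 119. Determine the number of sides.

Using d = n(n - 3)/2, we solve 119 = n(n - 3)/2.
So n(n - 3) = 238.
Testing n = 17: 17 * 14 = 238 = 238. Correct.
The polygon has 17 sides.

17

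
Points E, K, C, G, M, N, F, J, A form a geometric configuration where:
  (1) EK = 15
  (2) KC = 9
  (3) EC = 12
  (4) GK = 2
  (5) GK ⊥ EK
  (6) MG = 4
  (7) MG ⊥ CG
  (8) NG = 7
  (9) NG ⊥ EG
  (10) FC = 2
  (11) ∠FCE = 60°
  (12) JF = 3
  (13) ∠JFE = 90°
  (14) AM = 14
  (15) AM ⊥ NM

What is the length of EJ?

Step 1: By the law of cosines on triangle ECF: EF² = 12² + 2² − 2·12·2·cos(60°) = 124, so EF = 2·√31.
Step 2: By the law of cosines on triangle EFJ: EJ² = (2·√31)² + 3² − 2·2·√31·3·cos(90°) = 133, so EJ = √133.

Therefore, the length of EJ = √133.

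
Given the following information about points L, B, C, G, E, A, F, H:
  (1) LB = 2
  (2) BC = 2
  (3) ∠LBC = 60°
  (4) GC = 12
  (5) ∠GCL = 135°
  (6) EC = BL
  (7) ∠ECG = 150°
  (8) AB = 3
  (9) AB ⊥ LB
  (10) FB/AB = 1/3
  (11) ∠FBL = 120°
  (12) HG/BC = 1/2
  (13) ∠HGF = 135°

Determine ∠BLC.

Step 1: By the law of cosines on triangle LBC: LC² = 2² + 2² − 2·2·2·cos(60°) = 4, so LC = 2.
Step 2: By the inverse law of cosines on triangle BLC: cos(∠BLC) = (2² + 2² − 2²) / (2·2·2) = 4/8 = 0.5, so ∠BLC = 60°.

Therefore, the measure of angle ∠BLC = 60°.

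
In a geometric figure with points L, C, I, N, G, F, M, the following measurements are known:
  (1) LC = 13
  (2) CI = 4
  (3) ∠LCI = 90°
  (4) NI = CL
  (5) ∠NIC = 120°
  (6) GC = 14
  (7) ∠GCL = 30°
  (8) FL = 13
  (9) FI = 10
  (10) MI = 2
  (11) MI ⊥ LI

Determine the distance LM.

Step 1: By the law of cosines on triangle LCI: LI² = 13² + 4² − 2·13·4·cos(90°) = 185, so LI = √185.
Step 2: By the law of cosines on triangle LIM: LM² = √185² + 2² − 2·√185·2·cos(90°) = 189, so LM = 3·√21.

Therefore, the length of LM = 3·√21.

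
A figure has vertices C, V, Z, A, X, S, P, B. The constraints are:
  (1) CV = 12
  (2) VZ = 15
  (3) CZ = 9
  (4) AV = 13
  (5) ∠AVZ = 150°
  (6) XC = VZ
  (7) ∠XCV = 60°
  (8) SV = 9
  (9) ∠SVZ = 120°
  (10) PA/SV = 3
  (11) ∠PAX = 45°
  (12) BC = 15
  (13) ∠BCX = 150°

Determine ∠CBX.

From the given relations: XC = VZ = 15.
Step 1: By the law of cosines on triangle BCX: BX² = 15² + 15² − 2·15·15·cos(150°) = 839.71, so BX ≈ 28.98.
Step 2: By the inverse law of cosines on triangle CBX: cos(∠CBX) = (15² + 28.98² − 15²) / (2·15·28.98) = 839.71/869.33 = 0.9659, so ∠CBX = 15°.

Therefore, the measure of angle ∠CBX = 15°.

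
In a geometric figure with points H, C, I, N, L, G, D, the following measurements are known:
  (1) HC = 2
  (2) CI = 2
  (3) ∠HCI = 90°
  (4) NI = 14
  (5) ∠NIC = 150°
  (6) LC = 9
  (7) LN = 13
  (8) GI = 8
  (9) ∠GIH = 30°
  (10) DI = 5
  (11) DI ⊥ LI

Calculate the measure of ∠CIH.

Step 1: By the law of cosines on triangle ICH: IH² = 2² + 2² − 2·2·2·cos(90°) = 8, so IH = 2·√2.
Step 2: By the inverse law of cosines on triangle CIH: cos(∠CIH) = (2² + (2·√2)² − 2²) / (2·2·2·√2) = 8/11.31 = 0.7071, so ∠CIH = 45°.

Therefore, the measure of angle ∠CIH = 45°.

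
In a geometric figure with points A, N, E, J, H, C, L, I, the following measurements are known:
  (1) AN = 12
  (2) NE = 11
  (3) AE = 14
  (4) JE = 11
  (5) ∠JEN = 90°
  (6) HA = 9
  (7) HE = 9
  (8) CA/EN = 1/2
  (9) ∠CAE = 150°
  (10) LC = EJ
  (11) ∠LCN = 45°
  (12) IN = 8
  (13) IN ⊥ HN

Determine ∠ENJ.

Step 1: By the law of cosines on triangle NEJ: NJ² = 11² + 11² − 2·11·11·cos(90°) = 242, so NJ = 11·√2.
Step 2: By the inverse law of cosines on triangle ENJ: cos(∠ENJ) = (11² + (11·√2)² − 11²) / (2·11·11·√2) = 242/342.24 = 0.7071, so ∠ENJ = 45°.

Therefore, the measure of angle ∠ENJ = 45°.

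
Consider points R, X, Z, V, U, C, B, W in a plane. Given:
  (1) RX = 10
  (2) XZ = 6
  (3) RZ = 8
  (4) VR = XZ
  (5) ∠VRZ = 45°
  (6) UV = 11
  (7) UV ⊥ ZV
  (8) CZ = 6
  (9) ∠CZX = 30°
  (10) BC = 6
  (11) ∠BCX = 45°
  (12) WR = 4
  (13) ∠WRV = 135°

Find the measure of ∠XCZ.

Step 1: By the law of cosines on triangle CZX: CX² = 6² + 6² − 2·6·6·cos(30°) = 9.65, so CX ≈ 3.11.
Step 2: By the inverse law of cosines on triangle XCZ: cos(∠XCZ) = (3.11² + 6² − 6²) / (2·3.11·6) = 9.65/37.27 = 0.2588, so ∠XCZ = 75°.

Therefore, the measure of angle ∠XCZ = 75°.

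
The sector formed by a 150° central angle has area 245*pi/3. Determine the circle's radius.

r² = 360 × 245*pi/3 / (π × 150) = 196, so r = 14.

14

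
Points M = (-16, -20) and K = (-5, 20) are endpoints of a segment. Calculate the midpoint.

The midpoint is the average of the coordinates:
x: (-16 + -5)/2 = -21/2
y: (-20 + 20)/2 = 0
Midpoint = (-21/2, 0)

(-21/2, 0)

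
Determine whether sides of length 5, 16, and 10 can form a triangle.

No.
The triangle inequality is violated: 5 + 10 = 15 ≤ 16.
These lengths cannot form a triangle.

No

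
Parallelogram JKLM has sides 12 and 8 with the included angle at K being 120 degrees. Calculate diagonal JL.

The diagonal of a parallelogram can be found by treating two adjacent sides and the diagonal as a triangle.
Applying the law of cosines with sides 12, 8 and included angle 120°:
d^2 = 144 + 64 - 192*cos(120°) = 304
d = 4*sqrt(19)

4*sqrt(19)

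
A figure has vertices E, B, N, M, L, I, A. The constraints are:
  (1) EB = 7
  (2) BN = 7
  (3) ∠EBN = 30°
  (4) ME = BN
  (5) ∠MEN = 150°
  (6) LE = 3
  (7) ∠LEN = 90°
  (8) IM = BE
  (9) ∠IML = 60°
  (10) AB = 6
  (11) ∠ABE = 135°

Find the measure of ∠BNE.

Step 1: By the law of cosines on triangle NBE: NE² = 7² + 7² − 2·7·7·cos(30°) = 13.13, so NE ≈ 3.62.
Step 2: By the inverse law of cosines on triangle BNE: cos(∠BNE) = (7² + 3.62² − 7²) / (2·7·3.62) = 13.13/50.73 = 0.2588, so ∠BNE = 75°.

Therefore, the measure of angle ∠BNE = 75°.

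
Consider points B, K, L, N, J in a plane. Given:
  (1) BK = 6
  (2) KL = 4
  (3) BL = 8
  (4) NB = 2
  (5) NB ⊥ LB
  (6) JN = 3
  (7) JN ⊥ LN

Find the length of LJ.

Step 1: By the law of cosines on triangle LBN: LN² = 8² + 2² − 2·8·2·cos(90°) = 68, so LN = 2·√17.
Step 2: By the law of cosines on triangle LNJ: LJ² = (2·√17)² + 3² − 2·2·√17·3·cos(90°) = 77, so LJ = √77.

Therefore, the length of LJ = √77.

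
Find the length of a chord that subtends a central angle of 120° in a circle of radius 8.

Chord length = 2r sin(θ/2)
= 2 × 8 × sin(120°/2)
= 2 × 8 × sin(60°)
= 8*sqrt(3)

8*sqrt(3)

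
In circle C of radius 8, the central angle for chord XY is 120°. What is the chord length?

Chord = 2(8) sin(60°) = 8*sqrt(3)

8*sqrt(3)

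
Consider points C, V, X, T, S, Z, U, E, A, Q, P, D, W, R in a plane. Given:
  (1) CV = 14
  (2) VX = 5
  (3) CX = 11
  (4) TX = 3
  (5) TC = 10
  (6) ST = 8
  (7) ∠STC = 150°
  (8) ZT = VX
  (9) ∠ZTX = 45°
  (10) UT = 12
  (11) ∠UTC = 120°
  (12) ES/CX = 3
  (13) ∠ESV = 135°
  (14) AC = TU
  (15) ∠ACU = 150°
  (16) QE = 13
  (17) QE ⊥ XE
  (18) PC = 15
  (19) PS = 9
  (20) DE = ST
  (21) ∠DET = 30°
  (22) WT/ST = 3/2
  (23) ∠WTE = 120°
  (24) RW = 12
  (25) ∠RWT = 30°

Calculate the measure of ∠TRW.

From the given relations: WT = 3/2·ST = 3/2·8 = 12.
Step 1: By the law of cosines on triangle RWT: RT² = 12² + 12² − 2·12·12·cos(30°) = 38.58, so RT ≈ 6.21.
Step 2: By the inverse law of cosines on triangle TRW: cos(∠TRW) = (6.21² + 12² − 12²) / (2·6.21·12) = 38.58/149.08 = 0.2588, so ∠TRW = 75°.

Therefore, the measure of angle ∠TRW = 75°.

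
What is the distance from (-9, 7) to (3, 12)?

d = sqrt((3 - -9)^2 + (12 - 7)^2)
d = sqrt(12^2 + 5^2)
d = sqrt(144 + 25)
d = sqrt(169) = 13

13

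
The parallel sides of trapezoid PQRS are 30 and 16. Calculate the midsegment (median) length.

The midsegment (median) of a trapezoid connects the midpoints of the non-parallel sides.
Its length is the average of the two bases: (30 + 16) / 2 = 23.

23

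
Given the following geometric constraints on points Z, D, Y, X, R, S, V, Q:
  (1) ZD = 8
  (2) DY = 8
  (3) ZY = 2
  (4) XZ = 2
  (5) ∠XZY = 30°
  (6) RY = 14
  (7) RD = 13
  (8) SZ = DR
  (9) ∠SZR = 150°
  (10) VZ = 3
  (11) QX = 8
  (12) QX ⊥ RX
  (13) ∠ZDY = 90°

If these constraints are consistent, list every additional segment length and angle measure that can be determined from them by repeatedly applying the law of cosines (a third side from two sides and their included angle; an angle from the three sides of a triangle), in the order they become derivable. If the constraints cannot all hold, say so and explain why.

These constraints are not satisfiable: (1), (2) and (3) fix all three sides of triangle ZDY, so by the law of cosines cos(∠ZDY) = (8² + 8² − 2²) / (2·8·8) = 0.9688, i.e. ∠ZDY ≈ 14.36°, which contradicts (13) ∠ZDY = 90°. No planar figure meets all of them, so nothing further can be derived.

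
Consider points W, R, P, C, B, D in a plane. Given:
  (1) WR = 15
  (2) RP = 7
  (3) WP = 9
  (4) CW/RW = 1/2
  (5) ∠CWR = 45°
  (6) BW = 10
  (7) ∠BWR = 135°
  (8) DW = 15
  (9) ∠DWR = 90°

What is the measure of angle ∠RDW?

Step 1: By the law of cosines on triangle DWR: DR² = 15² + 15² − 2·15·15·cos(90°) = 450, so DR = 15·√2.
Step 2: By the inverse law of cosines on triangle RDW: cos(∠RDW) = ((15·√2)² + 15² − 15²) / (2·15·√2·15) = 450/636.4 = 0.7071, so ∠RDW = 45°.

Therefore, the measure of angle ∠RDW = 45°.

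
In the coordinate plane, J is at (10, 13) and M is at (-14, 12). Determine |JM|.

d = sqrt((-14 - 10)^2 + (12 - 13)^2)
d = sqrt(-24^2 + -1^2)
d = sqrt(576 + 1)
d = sqrt(577)

sqrt(577)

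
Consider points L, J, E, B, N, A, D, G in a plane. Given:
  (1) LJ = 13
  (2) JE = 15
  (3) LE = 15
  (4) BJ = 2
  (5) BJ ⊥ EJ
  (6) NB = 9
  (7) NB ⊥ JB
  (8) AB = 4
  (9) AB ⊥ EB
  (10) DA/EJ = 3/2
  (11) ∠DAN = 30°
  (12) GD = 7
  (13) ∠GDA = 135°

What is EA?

Step 1: By the law of cosines on triangle BJE: BE² = 2² + 15² − 2·2·15·cos(90°) = 229, so BE ≈ 15.13.
Step 2: By the law of cosines on triangle EBA: EA² = 15.13² + 4² − 2·15.13·4·cos(90°) = 245, so EA = 7·√5.

Therefore, the length of EA = 7·√5.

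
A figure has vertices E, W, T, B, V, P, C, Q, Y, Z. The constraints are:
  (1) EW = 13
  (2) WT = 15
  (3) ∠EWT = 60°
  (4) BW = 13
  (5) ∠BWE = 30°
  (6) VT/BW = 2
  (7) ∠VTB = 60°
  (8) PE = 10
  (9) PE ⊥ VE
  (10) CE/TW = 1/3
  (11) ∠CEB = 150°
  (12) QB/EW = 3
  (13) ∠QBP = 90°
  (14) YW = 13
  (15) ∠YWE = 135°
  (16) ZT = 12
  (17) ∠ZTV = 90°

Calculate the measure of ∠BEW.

Step 1: By the law of cosines on triangle EWB: EB² = 13² + 13² − 2·13·13·cos(30°) = 45.28, so EB ≈ 6.73.
Step 2: By the inverse law of cosines on triangle BEW: cos(∠BEW) = (6.73² + 13² − 13²) / (2·6.73·13) = 45.28/174.96 = 0.2588, so ∠BEW = 75°.

Therefore, the measure of angle ∠BEW = 75°.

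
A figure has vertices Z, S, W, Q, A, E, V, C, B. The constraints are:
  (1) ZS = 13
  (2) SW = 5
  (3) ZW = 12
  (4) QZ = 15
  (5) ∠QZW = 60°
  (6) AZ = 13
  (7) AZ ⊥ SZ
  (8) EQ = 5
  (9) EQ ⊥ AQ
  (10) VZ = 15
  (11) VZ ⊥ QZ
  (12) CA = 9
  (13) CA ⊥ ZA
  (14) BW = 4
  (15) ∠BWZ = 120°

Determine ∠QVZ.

Step 1: By the law of cosines on triangle VZQ: VQ² = 15² + 15² − 2·15·15·cos(90°) = 450, so VQ = 15·√2.
Step 2: By the inverse law of cosines on triangle QVZ: cos(∠QVZ) = ((15·√2)² + 15² − 15²) / (2·15·√2·15) = 450/636.4 = 0.7071, so ∠QVZ = 45°.

Therefore, the measure of angle ∠QVZ = 45°.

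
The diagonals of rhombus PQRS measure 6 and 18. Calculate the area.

Area = (6 * 18) / 2 = 108 / 2 = 54

54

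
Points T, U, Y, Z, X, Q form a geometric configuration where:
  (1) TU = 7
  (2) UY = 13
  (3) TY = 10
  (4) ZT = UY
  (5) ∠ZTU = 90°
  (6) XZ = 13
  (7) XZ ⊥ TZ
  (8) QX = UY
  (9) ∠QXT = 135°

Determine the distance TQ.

From the given relations: ZT = UY = 13; QX = UY = 13.
Step 1: By the law of cosines on triangle XZT: XT² = 13² + 13² − 2·13·13·cos(90°) = 338, so XT = 13·√2.
Step 2: By the law of cosines on triangle TXQ: TQ² = (13·√2)² + 13² − 2·13·√2·13·cos(135°) = 845, so TQ = 13·√5.

Therefore, the length of TQ = 13·√5.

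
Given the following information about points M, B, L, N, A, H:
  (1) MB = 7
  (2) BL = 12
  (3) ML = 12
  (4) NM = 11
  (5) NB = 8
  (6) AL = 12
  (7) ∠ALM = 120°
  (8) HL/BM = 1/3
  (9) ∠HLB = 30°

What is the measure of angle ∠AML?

Step 1: By the law of cosines on triangle MLA: MA² = 12² + 12² − 2·12·12·cos(120°) = 432, so MA = 12·√3.
Step 2: By the inverse law of cosines on triangle AML: cos(∠AML) = ((12·√3)² + 12² − 12²) / (2·12·√3·12) = 432/498.83 = 0.866, so ∠AML = 30°.

Therefore, the measure of angle ∠AML = 30°.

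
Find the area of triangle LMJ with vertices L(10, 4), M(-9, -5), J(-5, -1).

Using the Shoelace formula for a triangle:
Area = (1/2)|x0(y1 - y2) + x1(y2 - y0) + x2(y0 - y1)|
Area = (1/2)|10(-5 - -1) + -9(-1 - 4) + -5(4 - -5)|
Area = (1/2)|-40 + 45 + -45|
Area = (1/2)|-40|
Area = (1/2)(40)
Area = 20

20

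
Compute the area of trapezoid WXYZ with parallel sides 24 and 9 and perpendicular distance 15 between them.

A trapezoid's area equals the midsegment times the height.
The midsegment is (24 + 9) / 2 = 33/2.
Area = 33/2 * 15 = 495/2.

495/2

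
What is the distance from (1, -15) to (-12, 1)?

d = sqrt((-12 - 1)^2 + (1 - -15)^2)
d = sqrt(-13^2 + 16^2)
d = sqrt(169 + 256)
d = sqrt(425) = 5*sqrt(17)

5*sqrt(17)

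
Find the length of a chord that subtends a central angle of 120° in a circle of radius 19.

Chord = 2(19) sin(60°) = 19*sqrt(3)

19*sqrt(3)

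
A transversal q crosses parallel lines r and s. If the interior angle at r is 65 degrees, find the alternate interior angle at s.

Alternate interior angles are equal: 65 degrees.

65 degrees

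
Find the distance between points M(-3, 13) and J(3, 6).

d = sqrt((3 - -3)^2 + (6 - 13)^2)
d = sqrt(6^2 + -7^2)
d = sqrt(36 + 49)
d = sqrt(85)

sqrt(85)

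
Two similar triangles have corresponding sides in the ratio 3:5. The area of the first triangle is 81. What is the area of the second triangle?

For similar figures, the area ratio equals the square of the side ratio.
Side ratio (the first triangle to the second triangle) = 3:5, so area ratio = 3^2:5^2 = 9:25.
If the area of the first triangle is 81, then the area of the second triangle = 81 * (25/9) = 225.

225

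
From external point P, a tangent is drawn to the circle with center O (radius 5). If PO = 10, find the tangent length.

Let T be the point of tangency. Then OT ⊥ PT (radius ⊥ tangent).
In right triangle OTP: OP² = OT² + PT²
10² = 5² + PT²
PT² = 75, PT = 5*sqrt(3)

5*sqrt(3)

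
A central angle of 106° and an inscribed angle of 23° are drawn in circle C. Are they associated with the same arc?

By the inscribed angle theorem, the inscribed angle for a central angle of 106° should be 106° / 2 = 53°.
The given inscribed angle is 23°, which does not equal 53°.
Therefore, no, they do not correspond to the same arc.

No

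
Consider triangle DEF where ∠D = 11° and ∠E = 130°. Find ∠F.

Let angle F = x. Then 11 + 130 + x = 180.
x = 180 - 141 = 39 degrees.

39 degrees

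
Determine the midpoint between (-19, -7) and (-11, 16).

The midpoint is the average of the coordinates:
x: (-19 + -11)/2 = -15
y: (-7 + 16)/2 = 9/2
Midpoint = (-15, 9/2)

(-15, 9/2)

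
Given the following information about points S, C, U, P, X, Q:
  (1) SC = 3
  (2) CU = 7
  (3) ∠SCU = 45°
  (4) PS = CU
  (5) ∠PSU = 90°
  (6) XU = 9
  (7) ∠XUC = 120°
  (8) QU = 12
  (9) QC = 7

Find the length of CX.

Step 1: By the law of cosines on triangle CUX: CX² = 7² + 9² − 2·7·9·cos(120°) = 193, so CX = √193.

Therefore, the length of CX = √193.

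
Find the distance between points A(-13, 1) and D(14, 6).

d = sqrt((14 - -13)^2 + (6 - 1)^2)
d = sqrt(27^2 + 5^2)
d = sqrt(729 + 25)
d = sqrt(754)

sqrt(754)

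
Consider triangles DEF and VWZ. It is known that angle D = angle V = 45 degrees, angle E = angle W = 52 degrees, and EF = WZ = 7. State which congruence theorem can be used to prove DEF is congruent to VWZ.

The given information provides:
angle D = angle V = 45 degrees, angle E = angle W = 52 degrees, and EF = WZ = 7
This matches the AAS congruence theorem.
Two pairs of corresponding angles and a non-included side are equal (Angle-Angle-Side).

AAS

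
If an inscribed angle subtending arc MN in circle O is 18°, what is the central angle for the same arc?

The inscribed angle theorem states that a central angle is always twice any inscribed angle that subtends the same arc.
Since the inscribed angle is 18°, the central angle = 2 × 18° = 36°.

36°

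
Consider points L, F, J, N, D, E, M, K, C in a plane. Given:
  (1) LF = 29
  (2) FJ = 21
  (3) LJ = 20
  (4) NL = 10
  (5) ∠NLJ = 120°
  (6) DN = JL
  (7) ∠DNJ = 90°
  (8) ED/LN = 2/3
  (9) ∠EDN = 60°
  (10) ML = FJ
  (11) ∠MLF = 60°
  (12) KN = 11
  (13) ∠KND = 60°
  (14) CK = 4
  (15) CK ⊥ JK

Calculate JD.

From the given relations: DN = JL = 20.
Step 1: By the law of cosines on triangle JLN: JN² = 20² + 10² − 2·20·10·cos(120°) = 700, so JN = 10·√7.
Step 2: By the law of cosines on triangle JND: JD² = (10·√7)² + 20² − 2·10·√7·20·cos(90°) = 1100, so JD = 10·√11.

Therefore, the length of JD = 10·√11.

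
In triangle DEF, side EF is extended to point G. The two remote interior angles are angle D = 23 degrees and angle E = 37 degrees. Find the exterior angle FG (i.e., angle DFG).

The interior angle at F is 180 - 23 - 37 = 120 degrees.
The exterior angle and interior angle at F are supplementary:
Exterior angle = 180 - 120 = 60 degrees.

60 degrees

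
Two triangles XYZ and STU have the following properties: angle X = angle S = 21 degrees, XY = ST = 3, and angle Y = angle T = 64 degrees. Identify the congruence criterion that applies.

Consider the given information: angle X = angle S = 21 degrees, XY = ST = 3, and angle Y = angle T = 64 degrees
This is not SSS or SAS: SSS requires all three pairs of sides, but we don't have that. SAS requires two sides and the included angle between them.
The correct criterion is ASA. Two pairs of corresponding angles and the included side are equal (Angle-Side-Angle).

ASA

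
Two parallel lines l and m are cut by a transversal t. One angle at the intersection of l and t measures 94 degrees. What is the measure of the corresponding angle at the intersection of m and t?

Corresponding angles formed by parallel lines and a transversal are equal.
The given angle is 94 degrees.
The corresponding angle = 94 degrees.

94 degrees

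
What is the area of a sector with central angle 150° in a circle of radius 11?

The full circle has area πr² = π(11)² = 121*pi.
The sector covers 150° out of 360°, a fraction of 5/12.
Sector area = 121*pi × 5/12 = 605*pi/12.

605*pi/12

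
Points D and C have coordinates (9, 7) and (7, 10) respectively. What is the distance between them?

The horizontal distance is |7 - 9| = 2 and the vertical distance is |10 - 7| = 3.
By the Pythagorean theorem, d = sqrt(2^2 + 3^2) = sqrt(13).

sqrt(13)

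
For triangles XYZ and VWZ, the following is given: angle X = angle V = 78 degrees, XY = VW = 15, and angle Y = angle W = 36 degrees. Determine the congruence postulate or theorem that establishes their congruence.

The given information provides:
angle X = angle V = 78 degrees, XY = VW = 15, and angle Y = angle W = 36 degrees
This matches the ASA congruence theorem.
Two pairs of corresponding angles and the included side are equal (Angle-Side-Angle).

ASA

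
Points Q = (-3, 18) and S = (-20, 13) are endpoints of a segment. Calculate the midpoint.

M = ((x₁ + x₂)/2, (y₁ + y₂)/2)
= ((-3 + -20)/2, (18 + 13)/2)
= (-23/2, 31/2) = (-23/2, 31/2)

(-23/2, 31/2)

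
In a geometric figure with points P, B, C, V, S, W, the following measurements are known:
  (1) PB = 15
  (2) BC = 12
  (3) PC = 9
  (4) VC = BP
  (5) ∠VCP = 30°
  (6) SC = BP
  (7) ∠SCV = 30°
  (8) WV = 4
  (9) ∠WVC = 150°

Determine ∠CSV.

From the given relations: SC = BP = 15; VC = BP = 15.
Step 1: By the law of cosines on triangle SCV: SV² = 15² + 15² − 2·15·15·cos(30°) = 60.29, so SV ≈ 7.76.
Step 2: By the inverse law of cosines on triangle CSV: cos(∠CSV) = (15² + 7.76² − 15²) / (2·15·7.76) = 60.29/232.94 = 0.2588, so ∠CSV = 75°.

Therefore, the measure of angle ∠CSV = 75°.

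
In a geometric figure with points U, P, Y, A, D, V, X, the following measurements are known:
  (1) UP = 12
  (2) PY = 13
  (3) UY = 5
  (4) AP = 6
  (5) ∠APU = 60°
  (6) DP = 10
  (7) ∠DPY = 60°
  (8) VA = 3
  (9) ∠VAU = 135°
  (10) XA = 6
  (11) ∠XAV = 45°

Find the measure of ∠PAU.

Step 1: By the law of cosines on triangle APU: AU² = 6² + 12² − 2·6·12·cos(60°) = 108, so AU = 6·√3.
Step 2: By the inverse law of cosines on triangle PAU: cos(∠PAU) = (6² + (6·√3)² − 12²) / (2·6·6·√3) = 0/124.71 = 0, so ∠PAU = 90°.

Therefore, the measure of angle ∠PAU = 90°.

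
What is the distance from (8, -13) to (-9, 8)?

d = sqrt((-9 - 8)^2 + (8 - -13)^2)
d = sqrt(-17^2 + 21^2)
d = sqrt(289 + 441)
d = sqrt(730)

sqrt(730)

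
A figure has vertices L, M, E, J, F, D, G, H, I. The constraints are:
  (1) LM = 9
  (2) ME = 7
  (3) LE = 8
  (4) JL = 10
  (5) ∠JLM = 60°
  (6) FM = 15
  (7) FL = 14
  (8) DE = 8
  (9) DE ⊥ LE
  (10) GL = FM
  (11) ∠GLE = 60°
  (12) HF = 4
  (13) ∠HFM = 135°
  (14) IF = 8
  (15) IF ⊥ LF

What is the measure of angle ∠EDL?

Step 1: By the law of cosines on triangle DEL: DL² = 8² + 8² − 2·8·8·cos(90°) = 128, so DL = 8·√2.
Step 2: By the inverse law of cosines on triangle EDL: cos(∠EDL) = (8² + (8·√2)² − 8²) / (2·8·8·√2) = 128/181.02 = 0.7071, so ∠EDL = 45°.

Therefore, the measure of angle ∠EDL = 45°.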